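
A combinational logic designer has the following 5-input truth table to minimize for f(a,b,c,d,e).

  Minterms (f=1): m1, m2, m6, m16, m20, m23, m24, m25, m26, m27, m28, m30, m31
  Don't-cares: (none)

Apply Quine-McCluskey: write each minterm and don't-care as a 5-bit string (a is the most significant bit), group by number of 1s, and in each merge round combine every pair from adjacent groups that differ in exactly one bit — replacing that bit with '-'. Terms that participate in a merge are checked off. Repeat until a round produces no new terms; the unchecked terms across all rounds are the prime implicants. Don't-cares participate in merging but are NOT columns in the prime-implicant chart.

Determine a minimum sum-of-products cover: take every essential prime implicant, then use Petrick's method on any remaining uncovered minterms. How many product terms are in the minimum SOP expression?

6

Round 0: 00001 00010✓ 00110✓ 10000✓ 10100✓ 10111✓ 11000✓ 11001✓ 11010✓ 11011✓ 11100✓ 11110✓ 11111✓
Round 1: 00-10 1-000✓ 1-100✓ 1-111 10-00✓ 11-00✓ 11-10✓ 11-11✓ 110-0✓ 110-1✓ 1100-✓ 1101-✓ 111-0✓ 1111-✓
Round 2: 1--00 11--0 11-1- 110--
PIs = {00-10, 00001, 1--00, 1-111, 11--0, 11-1-, 110--}
Coverage chart:
  m1: 00001 ←essential
  m2: 00-10 ←essential
  m6: 00-10 ←essential
  m16: 1--00 ←essential
  m20: 1--00 ←essential
  m23: 1-111 ←essential
  m24: 1--00,11--0,110--
  m25: 110-- ←essential
  m26: 11--0,11-1-,110--
  m27: 11-1-,110--
  m28: 1--00,11--0
  m30: 11--0,11-1-
  m31: 1-111,11-1-
Essential: 00-10, 00001, 1--00, 1-111, 110--
Petrick residual → 11--0
Min cover (6 terms): a'b'de' + a'b'c'd'e + ad'e' + acde + abe' + abc'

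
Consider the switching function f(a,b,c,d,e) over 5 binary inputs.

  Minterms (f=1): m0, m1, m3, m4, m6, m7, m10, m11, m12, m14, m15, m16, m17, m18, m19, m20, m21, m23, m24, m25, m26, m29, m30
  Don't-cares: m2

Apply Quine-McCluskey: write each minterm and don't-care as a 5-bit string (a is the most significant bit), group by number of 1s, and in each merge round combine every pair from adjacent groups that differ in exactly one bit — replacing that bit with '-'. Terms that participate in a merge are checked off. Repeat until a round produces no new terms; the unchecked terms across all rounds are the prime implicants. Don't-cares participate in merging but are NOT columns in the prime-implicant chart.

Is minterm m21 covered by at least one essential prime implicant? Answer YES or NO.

YES

[col 0] 00000*, 00001*, 00010*, 00011*, 00100*, 00110*, 00111*, 01010*, 01011*, 01100*, 01110*, 01111*, 10000*, 10001*, 10010*, 10011*, 10100*, 10101*, 10111*, 11000*, 11001*, 11010*, 11101*, 11110*
[col 1] -0000*, -0001*, -0010*, -0011*, -0100*, -0111*, -1010*, -1110*, 0-010*, 0-011*, 0-100*, 0-110*, 0-111*, 00-00*, 00-10*, 00-11*, 000-0*, 000-1*, 0000-*, 0001-*, 001-0*, 0011-*, 01-10*, 01-11*, 0101-*, 011-0*, 0111-*, 1-000*, 1-001*, 1-010*, 1-101*, 10-00*, 10-01*, 10-11*, 100-0*, 100-1*, 1000-*, 1001-*, 101-1*, 1010-*, 11-01*, 11-10*, 110-0*, 1100-*
[col 2] --010, -0-00, -0-11, -00-0*, -00-1*, -000-*, -001-*, -1-10, 0--10*, 0--11*, 0-01-*, 0-1-0, 0-11-*, 00--0, 00-1-*, 000--*, 01-1-*, 1--01, 1-0-0, 1-00-, 10--1, 10-0-, 100--*
[col 3] -00--, 0--1-
Prime implicants: --010, -0-00, -0-11, -00--, -1-10, 0--1-, 0-1-0, 00--0, 1--01, 1-0-0, 1-00-, 10--1, 10-0-
PI chart (minterm → PIs covering it):
  0 | -0-00,-00--,00--0
  1 | -00--  (sole → essential)
  3 | -0-11,-00--,0--1-
  4 | -0-00,0-1-0,00--0
  6 | 0--1-,0-1-0,00--0
  7 | -0-11,0--1-
  10 | --010,-1-10,0--1-
  11 | 0--1-  (sole → essential)
  12 | 0-1-0  (sole → essential)
  14 | -1-10,0--1-,0-1-0
  15 | 0--1-  (sole → essential)
  16 | -0-00,-00--,1-0-0,1-00-,10-0-
  17 | -00--,1--01,1-00-,10--1,10-0-
  18 | --010,-00--,1-0-0
  19 | -0-11,-00--,10--1
  20 | -0-00,10-0-
  21 | 1--01,10--1,10-0-
  23 | -0-11,10--1
  24 | 1-0-0,1-00-
  25 | 1--01,1-00-
  26 | --010,-1-10,1-0-0
  29 | 1--01  (sole → essential)
  30 | -1-10  (sole → essential)
Essential prime implicants: -00--, -1-10, 0--1-, 0-1-0, 1--01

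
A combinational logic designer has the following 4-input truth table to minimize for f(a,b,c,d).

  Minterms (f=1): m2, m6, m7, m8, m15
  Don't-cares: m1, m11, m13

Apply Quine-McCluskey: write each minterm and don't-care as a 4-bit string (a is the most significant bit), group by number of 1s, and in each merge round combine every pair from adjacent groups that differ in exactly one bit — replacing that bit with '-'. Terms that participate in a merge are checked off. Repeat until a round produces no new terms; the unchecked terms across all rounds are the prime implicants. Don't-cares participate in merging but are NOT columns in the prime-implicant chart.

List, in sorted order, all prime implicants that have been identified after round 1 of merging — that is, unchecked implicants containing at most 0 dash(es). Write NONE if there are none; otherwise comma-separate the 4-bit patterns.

Round 0: 0001 0010✓ 0110✓ 0111✓ 1000 1011✓ 1101✓ 1111✓
Round 1: -111 0-10 011- 1-11 11-1
PIs = {-111, 0-10, 0001, 011-, 1-11, 1000, 11-1}

0001, 1000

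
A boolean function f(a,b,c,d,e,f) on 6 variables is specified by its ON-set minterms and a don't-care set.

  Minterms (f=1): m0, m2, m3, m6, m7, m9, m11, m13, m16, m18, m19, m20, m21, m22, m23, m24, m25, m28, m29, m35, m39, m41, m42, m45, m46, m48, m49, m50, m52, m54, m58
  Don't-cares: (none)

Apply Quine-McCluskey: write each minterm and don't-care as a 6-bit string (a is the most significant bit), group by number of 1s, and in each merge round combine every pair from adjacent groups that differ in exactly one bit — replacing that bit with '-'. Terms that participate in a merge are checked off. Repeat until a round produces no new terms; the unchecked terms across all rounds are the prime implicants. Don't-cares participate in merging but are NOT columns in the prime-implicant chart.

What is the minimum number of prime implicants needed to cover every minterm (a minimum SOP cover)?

[col 0] 000000*, 000010*, 000011*, 000110*, 000111*, 001001*, 001011*, 001101*, 010000*, 010010*, 010011*, 010100*, 010101*, 010110*, 010111*, 011000*, 011001*, 011100*, 011101*, 100011*, 100111*, 101001*, 101010*, 101101*, 101110*, 110000*, 110001*, 110010*, 110100*, 110110*, 111010*
[col 1] -00011*, -00111*, -01001*, -01101*, -10000*, -10010*, -10100*, -10110*, 0-0000*, 0-0010*, 0-0011*, 0-0110*, 0-0111*, 0-1001*, 0-1101*, 00-011, 000-10*, 000-11*, 0000-0*, 00001-*, 00011-*, 001-01*, 0010-1, 01-000*, 01-100*, 01-101*, 010-00*, 010-10*, 010-11*, 0100-0*, 01001-*, 0101-0*, 0101-1*, 01010-*, 01011-*, 011-00*, 011-01*, 01100-*, 01110-*, 1-1010, 100-11*, 101-01*, 101-10, 11-010, 110-00*, 110-10*, 1100-0*, 11000-, 1101-0*
[col 2] -00-11, -01-01, -10-00*, -10-10*, -100-0*, -101-0*, 0-0-10*, 0-0-11*, 0-00-0, 0-001-*, 0-011-*, 0-1-01, 000-1-*, 01--00, 01-10-, 010--0*, 010-1-*, 0101--, 011-0-, 110--0*
[col 3] -10--0, 0-0-1-
Prime implicants: -00-11, -01-01, -10--0, 0-0-1-, 0-00-0, 0-1-01, 00-011, 0010-1, 01--00, 01-10-, 0101--, 011-0-, 1-1010, 101-10, 11-010, 11000-
PI chart (minterm → PIs covering it):
  0 | 0-00-0  (sole → essential)
  2 | 0-0-1-,0-00-0
  3 | -00-11,0-0-1-,00-011
  6 | 0-0-1-  (sole → essential)
  7 | -00-11,0-0-1-
  9 | -01-01,0-1-01,0010-1
  11 | 00-011,0010-1
  13 | -01-01,0-1-01
  16 | -10--0,0-00-0,01--00
  18 | -10--0,0-0-1-,0-00-0
  19 | 0-0-1-  (sole → essential)
  20 | -10--0,01--00,01-10-,0101--
  21 | 01-10-,0101--
  22 | -10--0,0-0-1-,0101--
  23 | 0-0-1-,0101--
  24 | 01--00,011-0-
  25 | 0-1-01,011-0-
  28 | 01--00,01-10-,011-0-
  29 | 0-1-01,01-10-,011-0-
  35 | -00-11  (sole → essential)
  39 | -00-11  (sole → essential)
  41 | -01-01  (sole → essential)
  42 | 1-1010,101-10
  45 | -01-01  (sole → essential)
  46 | 101-10  (sole → essential)
  48 | -10--0,11000-
  49 | 11000-  (sole → essential)
  50 | -10--0,11-010
  52 | -10--0  (sole → essential)
  54 | -10--0  (sole → essential)
  58 | 1-1010,11-010
Essential prime implicants: -00-11, -01-01, -10--0, 0-0-1-, 0-00-0, 101-10, 11000-
Petrick residual → 00-011, 01-10-, 011-0-, 1-1010
Minimum SOP uses 11 PIs: b'c'ef + b'ce'f + bc'f' + a'c'e + a'c'd'f' + a'b'd'ef + a'bde' + a'bce' + acd'ef' + ab'cef' + abc'd'e'

11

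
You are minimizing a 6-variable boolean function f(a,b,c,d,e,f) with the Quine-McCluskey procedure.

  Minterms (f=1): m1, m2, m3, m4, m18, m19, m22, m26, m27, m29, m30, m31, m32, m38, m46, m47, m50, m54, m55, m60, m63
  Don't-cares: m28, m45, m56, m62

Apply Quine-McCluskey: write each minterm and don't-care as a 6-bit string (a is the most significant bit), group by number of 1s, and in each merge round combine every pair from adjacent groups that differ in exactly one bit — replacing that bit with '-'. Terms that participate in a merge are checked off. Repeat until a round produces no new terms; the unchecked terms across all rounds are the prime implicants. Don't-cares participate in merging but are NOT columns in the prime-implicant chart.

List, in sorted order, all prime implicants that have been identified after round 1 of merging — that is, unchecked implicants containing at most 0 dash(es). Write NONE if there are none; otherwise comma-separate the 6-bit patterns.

[col 0] 000001*, 000010*, 000011*, 000100, 010010*, 010011*, 010110*, 011010*, 011011*, 011100*, 011101*, 011110*, 011111*, 100000, 100110*, 101101*, 101110*, 101111*, 110010*, 110110*, 110111*, 111000*, 111100*, 111110*, 111111*
[col 1] -10010*, -10110*, -11100*, -11110*, -11111*, 0-0010*, 0-0011*, 0000-1, 00001-*, 01-010*, 01-011*, 01-110*, 010-10*, 01001-*, 011-10*, 011-11*, 01101-*, 0111-0*, 0111-1*, 01110-*, 01111-*, 1-0110*, 1-1110*, 1-1111*, 10-110*, 1011-1, 10111-*, 11-110*, 11-111*, 110-10*, 11011-*, 111-00, 1111-0*, 11111-*
[col 2] -1-110, -10-10, -111-0, -1111-, 0-001-, 01--10, 01-01-, 011-1-, 0111--, 1--110, 1-111-, 11-11-
Prime implicants: -1-110, -10-10, -111-0, -1111-, 0-001-, 0000-1, 000100, 01--10, 01-01-, 011-1-, 0111--, 1--110, 1-111-, 100000, 1011-1, 11-11-, 111-00

000100, 100000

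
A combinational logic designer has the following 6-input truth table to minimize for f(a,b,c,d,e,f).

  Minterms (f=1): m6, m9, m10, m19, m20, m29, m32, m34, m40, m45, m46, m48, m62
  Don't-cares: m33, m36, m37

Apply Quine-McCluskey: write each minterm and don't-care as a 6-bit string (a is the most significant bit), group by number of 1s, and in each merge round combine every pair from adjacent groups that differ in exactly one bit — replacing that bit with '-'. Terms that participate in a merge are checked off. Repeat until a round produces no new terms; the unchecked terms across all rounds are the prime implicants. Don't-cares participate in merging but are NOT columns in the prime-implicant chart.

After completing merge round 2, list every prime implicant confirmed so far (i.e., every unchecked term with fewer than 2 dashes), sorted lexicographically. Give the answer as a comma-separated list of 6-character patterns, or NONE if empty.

000110, 001001, 001010, 010011, 010100, 011101, 1-0000, 1-1110, 10-000, 10-101, 1000-0

size-2^0 implicants → 000110  001001  001010  010011  010100  011101  100000(✓)  100001(✓)  100010(✓)  100100(✓)  100101(✓)  101000(✓)  101101(✓)  101110(✓)  110000(✓)  111110(✓)
size-2^1 implicants → 1-0000  1-1110  10-000  10-101  100-00(✓)  100-01(✓)  1000-0  10000-(✓)  10010-(✓)
size-2^2 implicants → 100-0-
Unchecked terms (primes): 000110, 001001, 001010, 010011, 010100, 011101, 1-0000, 1-1110, 10-000, 10-101, 100-0-, 1000-0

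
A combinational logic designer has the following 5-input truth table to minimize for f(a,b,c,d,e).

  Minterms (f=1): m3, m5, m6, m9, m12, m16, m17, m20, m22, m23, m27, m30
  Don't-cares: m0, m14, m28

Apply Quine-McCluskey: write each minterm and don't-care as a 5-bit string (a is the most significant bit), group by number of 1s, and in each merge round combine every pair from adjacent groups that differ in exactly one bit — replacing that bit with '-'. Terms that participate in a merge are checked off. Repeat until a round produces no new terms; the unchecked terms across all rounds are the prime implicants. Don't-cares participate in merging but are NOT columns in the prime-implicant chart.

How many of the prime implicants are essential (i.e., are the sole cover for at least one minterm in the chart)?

8

size-2^0 implicants → 00000(✓)  00011  00101  00110(✓)  01001  01100(✓)  01110(✓)  10000(✓)  10001(✓)  10100(✓)  10110(✓)  10111(✓)  11011  11100(✓)  11110(✓)
size-2^1 implicants → -0000  -0110(✓)  -1100(✓)  -1110(✓)  0-110(✓)  011-0(✓)  1-100(✓)  1-110(✓)  10-00  1000-  101-0(✓)  1011-  111-0(✓)
size-2^2 implicants → --110  -11-0  1-1-0
Unchecked terms (primes): --110, -0000, -11-0, 00011, 00101, 01001, 1-1-0, 10-00, 1000-, 1011-, 11011
Minterm coverage:
  m3 ⊆ 00011 [E]
  m5 ⊆ 00101 [E]
  m6 ⊆ --110 [E]
  m9 ⊆ 01001 [E]
  m12 ⊆ -11-0 [E]
  m16 ⊆ -0000,10-00,1000-
  m17 ⊆ 1000- [E]
  m20 ⊆ 1-1-0,10-00
  m22 ⊆ --110,1-1-0,1011-
  m23 ⊆ 1011- [E]
  m27 ⊆ 11011 [E]
  m30 ⊆ --110,-11-0,1-1-0
E = {--110, -11-0, 00011, 00101, 01001, 1000-, 1011-, 11011}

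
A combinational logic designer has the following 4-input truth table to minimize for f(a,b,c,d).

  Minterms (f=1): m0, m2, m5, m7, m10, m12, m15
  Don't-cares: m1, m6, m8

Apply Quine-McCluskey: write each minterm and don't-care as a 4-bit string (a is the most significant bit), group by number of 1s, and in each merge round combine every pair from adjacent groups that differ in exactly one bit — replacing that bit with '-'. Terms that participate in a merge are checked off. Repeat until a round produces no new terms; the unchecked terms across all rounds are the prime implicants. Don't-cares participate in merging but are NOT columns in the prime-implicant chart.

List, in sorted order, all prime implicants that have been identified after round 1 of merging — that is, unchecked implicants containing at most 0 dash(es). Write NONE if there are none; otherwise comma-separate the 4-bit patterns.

NONE

Round 0: 0000✓ 0001✓ 0010✓ 0101✓ 0110✓ 0111✓ 1000✓ 1010✓ 1100✓ 1111✓
Round 1: -000✓ -010✓ -111 0-01 0-10 00-0✓ 000- 01-1 011- 1-00 10-0✓
Round 2: -0-0
PIs = {-0-0, -111, 0-01, 0-10, 000-, 01-1, 011-, 1-00}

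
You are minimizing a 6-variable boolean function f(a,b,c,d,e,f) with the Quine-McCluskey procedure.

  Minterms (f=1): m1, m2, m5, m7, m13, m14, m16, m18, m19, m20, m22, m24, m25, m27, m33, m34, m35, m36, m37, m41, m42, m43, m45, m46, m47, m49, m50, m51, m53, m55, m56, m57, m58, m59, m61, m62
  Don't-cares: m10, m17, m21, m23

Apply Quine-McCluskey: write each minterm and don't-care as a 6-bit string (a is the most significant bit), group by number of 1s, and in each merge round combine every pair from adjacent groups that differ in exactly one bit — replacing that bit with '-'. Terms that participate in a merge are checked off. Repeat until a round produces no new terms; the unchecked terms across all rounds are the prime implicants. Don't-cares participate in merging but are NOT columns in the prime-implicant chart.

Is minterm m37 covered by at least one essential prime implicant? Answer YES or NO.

size-2^0 implicants → 000001(✓)  000010(✓)  000101(✓)  000111(✓)  001010(✓)  001101(✓)  001110(✓)  010000(✓)  010001(✓)  010010(✓)  010011(✓)  010100(✓)  010101(✓)  010110(✓)  010111(✓)  011000(✓)  011001(✓)  011011(✓)  100001(✓)  100010(✓)  100011(✓)  100100(✓)  100101(✓)  101001(✓)  101010(✓)  101011(✓)  101101(✓)  101110(✓)  101111(✓)  110001(✓)  110010(✓)  110011(✓)  110101(✓)  110111(✓)  111000(✓)  111001(✓)  111010(✓)  111011(✓)  111101(✓)  111110(✓)
size-2^1 implicants → -00001(✓)  -00010(✓)  -00101(✓)  -01010(✓)  -01101(✓)  -01110(✓)  -10001(✓)  -10010(✓)  -10011(✓)  -10101(✓)  -10111(✓)  -11000(✓)  -11001(✓)  -11011(✓)  0-0001(✓)  0-0010(✓)  0-0101(✓)  0-0111(✓)  00-010(✓)  00-101(✓)  000-01(✓)  0001-1(✓)  001-10(✓)  01-000(✓)  01-001(✓)  01-011(✓)  010-00(✓)  010-01(✓)  010-10(✓)  010-11(✓)  0100-0(✓)  0100-1(✓)  01000-(✓)  01001-(✓)  0101-0(✓)  0101-1(✓)  01010-(✓)  01011-(✓)  0110-1(✓)  01100-(✓)  1-0001(✓)  1-0010(✓)  1-0011(✓)  1-0101(✓)  1-1001(✓)  1-1010(✓)  1-1011(✓)  1-1101(✓)  1-1110(✓)  10-001(✓)  10-010(✓)  10-011(✓)  10-101(✓)  100-01(✓)  1000-1(✓)  10001-(✓)  10010-  101-01(✓)  101-10(✓)  101-11(✓)  1010-1(✓)  10101-(✓)  1011-1(✓)  10111-(✓)  11-001(✓)  11-010(✓)  11-011(✓)  11-101(✓)  110-01(✓)  110-11(✓)  1100-1(✓)  11001-(✓)  1101-1(✓)  111-01(✓)  111-10(✓)  1110-0(✓)  1110-1(✓)  11100-(✓)  11101-(✓)
size-2^2 implicants → --0001(✓)  --0010  --0101(✓)  -0-010  -0-101  -00-01(✓)  -01-10  -1-001(✓)  -1-011(✓)  -10-01(✓)  -10-11(✓)  -100-1(✓)  -1001-  -101-1(✓)  -110-1(✓)  -1100-  0-0-01(✓)  0-01-1  01-0-1(✓)  01-00-  010--0(✓)  010--1(✓)  010-0-(✓)  010-1-(✓)  0100--(✓)  0101--(✓)  1--001(✓)  1--010(✓)  1--011(✓)  1--101(✓)  1-0-01(✓)  1-00-1(✓)  1-001-(✓)  1-1-01(✓)  1-1-10  1-10-1(✓)  1-101-(✓)  10--01(✓)  10-0-1(✓)  10-01-(✓)  101--1  101-1-  11--01(✓)  11-0-1(✓)  11-01-(✓)  110--1(✓)  1110--
size-2^3 implicants → --0-01  -1-0-1  -10--1  010---  1---01  1--0-1  1--01-
Unchecked terms (primes): --0-01, --0010, -0-010, -0-101, -01-10, -1-0-1, -10--1, -1001-, -1100-, 0-01-1, 01-00-, 010---, 1---01, 1--0-1, 1--01-, 1-1-10, 10010-, 101--1, 101-1-, 1110--
Minterm coverage:
  m1 ⊆ --0-01 [E]
  m2 ⊆ --0010,-0-010
  m5 ⊆ --0-01,-0-101,0-01-1
  m7 ⊆ 0-01-1 [E]
  m13 ⊆ -0-101 [E]
  m14 ⊆ -01-10 [E]
  m16 ⊆ 01-00-,010---
  m18 ⊆ --0010,-1001-,010---
  m19 ⊆ -1-0-1,-10--1,-1001-,010---
  m20 ⊆ 010--- [E]
  m22 ⊆ 010--- [E]
  m24 ⊆ -1100-,01-00-
  m25 ⊆ -1-0-1,-1100-,01-00-
  m27 ⊆ -1-0-1 [E]
  m33 ⊆ --0-01,1---01,1--0-1
  m34 ⊆ --0010,-0-010,1--01-
  m35 ⊆ 1--0-1,1--01-
  m36 ⊆ 10010- [E]
  m37 ⊆ --0-01,-0-101,1---01,10010-
  m41 ⊆ 1---01,1--0-1,101--1
  m42 ⊆ -0-010,-01-10,1--01-,1-1-10,101-1-
  m43 ⊆ 1--0-1,1--01-,101--1,101-1-
  m45 ⊆ -0-101,1---01,101--1
  m46 ⊆ -01-10,1-1-10,101-1-
  m47 ⊆ 101--1,101-1-
  m49 ⊆ --0-01,-1-0-1,-10--1,1---01,1--0-1
  m50 ⊆ --0010,-1001-,1--01-
  m51 ⊆ -1-0-1,-10--1,-1001-,1--0-1,1--01-
  m53 ⊆ --0-01,-10--1,1---01
  m55 ⊆ -10--1 [E]
  m56 ⊆ -1100-,1110--
  m57 ⊆ -1-0-1,-1100-,1---01,1--0-1,1110--
  m58 ⊆ 1--01-,1-1-10,1110--
  m59 ⊆ -1-0-1,1--0-1,1--01-,1110--
  m61 ⊆ 1---01 [E]
  m62 ⊆ 1-1-10 [E]
E = {--0-01, -0-101, -01-10, -1-0-1, -10--1, 0-01-1, 010---, 1---01, 1-1-10, 10010-}

YES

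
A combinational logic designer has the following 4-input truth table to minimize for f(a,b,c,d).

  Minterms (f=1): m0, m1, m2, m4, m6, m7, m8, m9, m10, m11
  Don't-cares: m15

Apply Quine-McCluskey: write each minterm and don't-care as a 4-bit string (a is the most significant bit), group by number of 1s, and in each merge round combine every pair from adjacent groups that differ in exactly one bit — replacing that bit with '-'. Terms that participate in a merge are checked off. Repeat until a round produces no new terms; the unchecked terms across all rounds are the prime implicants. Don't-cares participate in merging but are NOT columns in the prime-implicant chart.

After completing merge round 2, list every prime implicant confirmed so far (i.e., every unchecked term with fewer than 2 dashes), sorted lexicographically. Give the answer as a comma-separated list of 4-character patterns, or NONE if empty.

[col 0] 0000*, 0001*, 0010*, 0100*, 0110*, 0111*, 1000*, 1001*, 1010*, 1011*, 1111*
[col 1] -000*, -001*, -010*, -111, 0-00*, 0-10*, 00-0*, 000-*, 01-0*, 011-, 1-11, 10-0*, 10-1*, 100-*, 101-*
[col 2] -0-0, -00-, 0--0, 10--
Prime implicants: -0-0, -00-, -111, 0--0, 011-, 1-11, 10--

-111, 011-, 1-11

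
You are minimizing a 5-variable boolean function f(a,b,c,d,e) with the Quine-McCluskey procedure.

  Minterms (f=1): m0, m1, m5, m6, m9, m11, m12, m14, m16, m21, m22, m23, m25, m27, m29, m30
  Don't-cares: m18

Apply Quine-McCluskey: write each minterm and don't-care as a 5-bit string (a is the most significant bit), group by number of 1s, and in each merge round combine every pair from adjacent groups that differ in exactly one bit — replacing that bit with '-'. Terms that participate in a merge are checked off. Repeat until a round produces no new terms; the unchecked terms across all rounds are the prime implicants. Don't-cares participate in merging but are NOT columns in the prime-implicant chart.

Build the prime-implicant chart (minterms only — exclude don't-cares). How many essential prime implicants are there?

3

size-2^0 implicants → 00000(✓)  00001(✓)  00101(✓)  00110(✓)  01001(✓)  01011(✓)  01100(✓)  01110(✓)  10000(✓)  10010(✓)  10101(✓)  10110(✓)  10111(✓)  11001(✓)  11011(✓)  11101(✓)  11110(✓)
size-2^1 implicants → -0000  -0101  -0110(✓)  -1001(✓)  -1011(✓)  -1110(✓)  0-001  0-110(✓)  00-01  0000-  010-1(✓)  011-0  1-101  1-110(✓)  10-10  100-0  101-1  1011-  11-01  110-1(✓)
size-2^2 implicants → --110  -10-1
Unchecked terms (primes): --110, -0000, -0101, -10-1, 0-001, 00-01, 0000-, 011-0, 1-101, 10-10, 100-0, 101-1, 1011-, 11-01
Minterm coverage:
  m0 ⊆ -0000,0000-
  m1 ⊆ 0-001,00-01,0000-
  m5 ⊆ -0101,00-01
  m6 ⊆ --110 [E]
  m9 ⊆ -10-1,0-001
  m11 ⊆ -10-1 [E]
  m12 ⊆ 011-0 [E]
  m14 ⊆ --110,011-0
  m16 ⊆ -0000,100-0
  m21 ⊆ -0101,1-101,101-1
  m22 ⊆ --110,10-10,1011-
  m23 ⊆ 101-1,1011-
  m25 ⊆ -10-1,11-01
  m27 ⊆ -10-1 [E]
  m29 ⊆ 1-101,11-01
  m30 ⊆ --110 [E]
E = {--110, -10-1, 011-0}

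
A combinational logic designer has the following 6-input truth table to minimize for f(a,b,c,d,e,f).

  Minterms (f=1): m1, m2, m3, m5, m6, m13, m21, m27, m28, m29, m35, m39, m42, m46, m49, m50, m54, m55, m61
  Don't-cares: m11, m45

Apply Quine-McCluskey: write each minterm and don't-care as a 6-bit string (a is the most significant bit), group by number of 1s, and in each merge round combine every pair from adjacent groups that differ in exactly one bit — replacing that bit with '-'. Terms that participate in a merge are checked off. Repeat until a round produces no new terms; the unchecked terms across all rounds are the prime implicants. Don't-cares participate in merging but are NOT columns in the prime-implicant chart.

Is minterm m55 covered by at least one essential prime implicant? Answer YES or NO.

[col 0] 000001*, 000010*, 000011*, 000101*, 000110*, 001011*, 001101*, 010101*, 011011*, 011100*, 011101*, 100011*, 100111*, 101010*, 101101*, 101110*, 110001, 110010*, 110110*, 110111*, 111101*
[col 1] -00011, -01101*, -11101*, 0-0101*, 0-1011, 0-1101*, 00-011, 00-101*, 000-01, 000-10, 0000-1, 00001-, 01-101*, 01110-, 1-0111, 1-1101*, 100-11, 101-10, 110-10, 11011-
[col 2] --1101, 0--101
Prime implicants: --1101, -00011, 0--101, 0-1011, 00-011, 000-01, 000-10, 0000-1, 00001-, 01110-, 1-0111, 100-11, 101-10, 110-10, 110001, 11011-
PI chart (minterm → PIs covering it):
  1 | 000-01,0000-1
  2 | 000-10,00001-
  3 | -00011,00-011,0000-1,00001-
  5 | 0--101,000-01
  6 | 000-10  (sole → essential)
  13 | --1101,0--101
  21 | 0--101  (sole → essential)
  27 | 0-1011  (sole → essential)
  28 | 01110-  (sole → essential)
  29 | --1101,0--101,01110-
  35 | -00011,100-11
  39 | 1-0111,100-11
  42 | 101-10  (sole → essential)
  46 | 101-10  (sole → essential)
  49 | 110001  (sole → essential)
  50 | 110-10  (sole → essential)
  54 | 110-10,11011-
  55 | 1-0111,11011-
  61 | --1101  (sole → essential)
Essential prime implicants: --1101, 0--101, 0-1011, 000-10, 01110-, 101-10, 110-10, 110001

NO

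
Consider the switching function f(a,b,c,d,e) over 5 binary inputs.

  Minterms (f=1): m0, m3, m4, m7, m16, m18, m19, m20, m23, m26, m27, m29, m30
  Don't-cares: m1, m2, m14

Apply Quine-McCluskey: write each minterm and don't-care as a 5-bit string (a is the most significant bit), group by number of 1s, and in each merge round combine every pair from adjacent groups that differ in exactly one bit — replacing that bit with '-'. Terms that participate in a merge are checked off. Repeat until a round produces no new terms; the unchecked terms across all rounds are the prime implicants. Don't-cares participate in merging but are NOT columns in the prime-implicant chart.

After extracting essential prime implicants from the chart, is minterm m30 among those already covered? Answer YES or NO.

NO

size-2^0 implicants → 00000(✓)  00001(✓)  00010(✓)  00011(✓)  00100(✓)  00111(✓)  01110(✓)  10000(✓)  10010(✓)  10011(✓)  10100(✓)  10111(✓)  11010(✓)  11011(✓)  11101  11110(✓)
size-2^1 implicants → -0000(✓)  -0010(✓)  -0011(✓)  -0100(✓)  -0111(✓)  -1110  00-00(✓)  00-11(✓)  000-0(✓)  000-1(✓)  0000-(✓)  0001-(✓)  1-010(✓)  1-011(✓)  10-00(✓)  10-11(✓)  100-0(✓)  1001-(✓)  11-10  1101-(✓)
size-2^2 implicants → -0-00  -0-11  -00-0  -001-  000--  1-01-
Unchecked terms (primes): -0-00, -0-11, -00-0, -001-, -1110, 000--, 1-01-, 11-10, 11101
Minterm coverage:
  m0 ⊆ -0-00,-00-0,000--
  m3 ⊆ -0-11,-001-,000--
  m4 ⊆ -0-00 [E]
  m7 ⊆ -0-11 [E]
  m16 ⊆ -0-00,-00-0
  m18 ⊆ -00-0,-001-,1-01-
  m19 ⊆ -0-11,-001-,1-01-
  m20 ⊆ -0-00 [E]
  m23 ⊆ -0-11 [E]
  m26 ⊆ 1-01-,11-10
  m27 ⊆ 1-01- [E]
  m29 ⊆ 11101 [E]
  m30 ⊆ -1110,11-10
E = {-0-00, -0-11, 1-01-, 11101}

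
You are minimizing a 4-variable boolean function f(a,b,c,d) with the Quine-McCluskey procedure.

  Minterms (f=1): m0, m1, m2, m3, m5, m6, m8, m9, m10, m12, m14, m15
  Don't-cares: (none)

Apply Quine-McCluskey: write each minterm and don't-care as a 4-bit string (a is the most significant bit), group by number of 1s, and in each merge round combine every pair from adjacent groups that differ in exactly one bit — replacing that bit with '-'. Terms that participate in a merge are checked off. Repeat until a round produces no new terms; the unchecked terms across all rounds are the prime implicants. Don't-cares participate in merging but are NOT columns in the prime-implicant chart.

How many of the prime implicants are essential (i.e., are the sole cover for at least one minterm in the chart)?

6

[col 0] 0000*, 0001*, 0010*, 0011*, 0101*, 0110*, 1000*, 1001*, 1010*, 1100*, 1110*, 1111*
[col 1] -000*, -001*, -010*, -110*, 0-01, 0-10*, 00-0*, 00-1*, 000-*, 001-*, 1-00*, 1-10*, 10-0*, 100-*, 11-0*, 111-
[col 2] --10, -0-0, -00-, 00--, 1--0
Prime implicants: --10, -0-0, -00-, 0-01, 00--, 1--0, 111-
PI chart (minterm → PIs covering it):
  0 | -0-0,-00-,00--
  1 | -00-,0-01,00--
  2 | --10,-0-0,00--
  3 | 00--  (sole → essential)
  5 | 0-01  (sole → essential)
  6 | --10  (sole → essential)
  8 | -0-0,-00-,1--0
  9 | -00-  (sole → essential)
  10 | --10,-0-0,1--0
  12 | 1--0  (sole → essential)
  14 | --10,1--0,111-
  15 | 111-  (sole → essential)
Essential prime implicants: --10, -00-, 0-01, 00--, 1--0, 111-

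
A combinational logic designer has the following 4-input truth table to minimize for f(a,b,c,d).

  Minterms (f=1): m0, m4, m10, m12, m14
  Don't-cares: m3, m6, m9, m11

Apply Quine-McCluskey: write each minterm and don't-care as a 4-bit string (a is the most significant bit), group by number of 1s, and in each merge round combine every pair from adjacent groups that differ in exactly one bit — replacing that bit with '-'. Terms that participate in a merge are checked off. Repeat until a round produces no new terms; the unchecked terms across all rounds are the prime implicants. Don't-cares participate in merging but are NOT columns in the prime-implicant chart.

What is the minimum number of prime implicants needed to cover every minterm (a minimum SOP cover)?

3

size-2^0 implicants → 0000(✓)  0011(✓)  0100(✓)  0110(✓)  1001(✓)  1010(✓)  1011(✓)  1100(✓)  1110(✓)
size-2^1 implicants → -011  -100(✓)  -110(✓)  0-00  01-0(✓)  1-10  10-1  101-  11-0(✓)
size-2^2 implicants → -1-0
Unchecked terms (primes): -011, -1-0, 0-00, 1-10, 10-1, 101-
Minterm coverage:
  m0 ⊆ 0-00 [E]
  m4 ⊆ -1-0,0-00
  m10 ⊆ 1-10,101-
  m12 ⊆ -1-0 [E]
  m14 ⊆ -1-0,1-10
E = {-1-0, 0-00}
Petrick residual → 1-10
Cover = bd' + a'c'd' + acd'  |cover|=3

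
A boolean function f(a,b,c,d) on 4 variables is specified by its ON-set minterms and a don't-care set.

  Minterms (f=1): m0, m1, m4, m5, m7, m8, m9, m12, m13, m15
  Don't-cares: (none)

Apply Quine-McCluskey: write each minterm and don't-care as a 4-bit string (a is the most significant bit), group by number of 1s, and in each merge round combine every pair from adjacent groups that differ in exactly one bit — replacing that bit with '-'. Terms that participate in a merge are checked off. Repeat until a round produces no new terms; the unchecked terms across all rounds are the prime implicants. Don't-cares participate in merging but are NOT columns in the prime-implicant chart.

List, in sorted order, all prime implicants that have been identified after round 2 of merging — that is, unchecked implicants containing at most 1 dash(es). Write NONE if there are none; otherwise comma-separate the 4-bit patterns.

NONE

[col 0] 0000*, 0001*, 0100*, 0101*, 0111*, 1000*, 1001*, 1100*, 1101*, 1111*
[col 1] -000*, -001*, -100*, -101*, -111*, 0-00*, 0-01*, 000-*, 01-1*, 010-*, 1-00*, 1-01*, 100-*, 11-1*, 110-*
[col 2] --00*, --01*, -00-*, -1-1, -10-*, 0-0-*, 1-0-*
[col 3] --0-
Prime implicants: --0-, -1-1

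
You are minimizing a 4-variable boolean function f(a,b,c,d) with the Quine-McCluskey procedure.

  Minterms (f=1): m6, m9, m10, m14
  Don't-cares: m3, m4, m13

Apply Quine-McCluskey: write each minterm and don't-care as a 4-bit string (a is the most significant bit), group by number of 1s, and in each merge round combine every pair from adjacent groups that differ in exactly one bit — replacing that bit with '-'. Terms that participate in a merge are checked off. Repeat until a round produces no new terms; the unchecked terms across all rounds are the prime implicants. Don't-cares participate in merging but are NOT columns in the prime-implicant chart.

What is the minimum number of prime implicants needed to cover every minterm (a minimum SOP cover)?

size-2^0 implicants → 0011  0100(✓)  0110(✓)  1001(✓)  1010(✓)  1101(✓)  1110(✓)
size-2^1 implicants → -110  01-0  1-01  1-10
Unchecked terms (primes): -110, 0011, 01-0, 1-01, 1-10
Minterm coverage:
  m6 ⊆ -110,01-0
  m9 ⊆ 1-01 [E]
  m10 ⊆ 1-10 [E]
  m14 ⊆ -110,1-10
E = {1-01, 1-10}
Petrick residual → -110
Cover = bcd' + ac'd + acd'  |cover|=3

3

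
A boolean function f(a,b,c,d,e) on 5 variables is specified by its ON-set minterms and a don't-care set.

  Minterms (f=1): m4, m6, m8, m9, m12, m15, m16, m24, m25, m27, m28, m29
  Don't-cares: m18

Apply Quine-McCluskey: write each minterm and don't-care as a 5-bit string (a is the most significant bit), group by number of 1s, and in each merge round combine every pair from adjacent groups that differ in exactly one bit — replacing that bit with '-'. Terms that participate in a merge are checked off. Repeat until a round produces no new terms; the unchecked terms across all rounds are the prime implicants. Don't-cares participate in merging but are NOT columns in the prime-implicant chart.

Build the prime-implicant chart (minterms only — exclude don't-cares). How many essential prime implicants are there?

size-2^0 implicants → 00100(✓)  00110(✓)  01000(✓)  01001(✓)  01100(✓)  01111  10000(✓)  10010(✓)  11000(✓)  11001(✓)  11011(✓)  11100(✓)  11101(✓)
size-2^1 implicants → -1000(✓)  -1001(✓)  -1100(✓)  0-100  001-0  01-00(✓)  0100-(✓)  1-000  100-0  11-00(✓)  11-01(✓)  110-1  1100-(✓)  1110-(✓)
size-2^2 implicants → -1-00  -100-  11-0-
Unchecked terms (primes): -1-00, -100-, 0-100, 001-0, 01111, 1-000, 100-0, 11-0-, 110-1
Minterm coverage:
  m4 ⊆ 0-100,001-0
  m6 ⊆ 001-0 [E]
  m8 ⊆ -1-00,-100-
  m9 ⊆ -100- [E]
  m12 ⊆ -1-00,0-100
  m15 ⊆ 01111 [E]
  m16 ⊆ 1-000,100-0
  m24 ⊆ -1-00,-100-,1-000,11-0-
  m25 ⊆ -100-,11-0-,110-1
  m27 ⊆ 110-1 [E]
  m28 ⊆ -1-00,11-0-
  m29 ⊆ 11-0- [E]
E = {-100-, 001-0, 01111, 11-0-, 110-1}

5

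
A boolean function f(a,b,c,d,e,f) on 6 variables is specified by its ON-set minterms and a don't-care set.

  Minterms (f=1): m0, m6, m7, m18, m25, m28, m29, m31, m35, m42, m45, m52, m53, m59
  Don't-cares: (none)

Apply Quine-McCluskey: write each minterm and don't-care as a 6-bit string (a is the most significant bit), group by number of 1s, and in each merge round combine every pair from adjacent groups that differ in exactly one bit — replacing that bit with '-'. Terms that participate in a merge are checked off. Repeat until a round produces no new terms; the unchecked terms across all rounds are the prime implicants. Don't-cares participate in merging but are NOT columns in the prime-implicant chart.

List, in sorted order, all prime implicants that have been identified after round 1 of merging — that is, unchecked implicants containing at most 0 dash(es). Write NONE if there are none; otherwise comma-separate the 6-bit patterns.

[col 0] 000000, 000110*, 000111*, 010010, 011001*, 011100*, 011101*, 011111*, 100011, 101010, 101101, 110100*, 110101*, 111011
[col 1] 00011-, 011-01, 0111-1, 01110-, 11010-
Prime implicants: 000000, 00011-, 010010, 011-01, 0111-1, 01110-, 100011, 101010, 101101, 11010-, 111011

000000, 010010, 100011, 101010, 101101, 111011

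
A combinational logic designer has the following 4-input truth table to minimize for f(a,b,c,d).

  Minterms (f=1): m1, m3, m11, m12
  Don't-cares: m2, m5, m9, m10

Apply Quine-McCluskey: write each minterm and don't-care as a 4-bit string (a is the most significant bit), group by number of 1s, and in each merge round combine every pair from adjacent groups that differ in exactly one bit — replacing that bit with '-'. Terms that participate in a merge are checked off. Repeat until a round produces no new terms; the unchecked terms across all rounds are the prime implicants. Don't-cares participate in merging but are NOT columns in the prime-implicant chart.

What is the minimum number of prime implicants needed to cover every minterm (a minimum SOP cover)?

Round 0: 0001✓ 0010✓ 0011✓ 0101✓ 1001✓ 1010✓ 1011✓ 1100
Round 1: -001✓ -010✓ -011✓ 0-01 00-1✓ 001-✓ 10-1✓ 101-✓
Round 2: -0-1 -01-
PIs = {-0-1, -01-, 0-01, 1100}
Coverage chart:
  m1: -0-1,0-01
  m3: -0-1,-01-
  m11: -0-1,-01-
  m12: 1100 ←essential
Essential: 1100
Petrick residual → -0-1
Min cover (2 terms): b'd + abc'd'

2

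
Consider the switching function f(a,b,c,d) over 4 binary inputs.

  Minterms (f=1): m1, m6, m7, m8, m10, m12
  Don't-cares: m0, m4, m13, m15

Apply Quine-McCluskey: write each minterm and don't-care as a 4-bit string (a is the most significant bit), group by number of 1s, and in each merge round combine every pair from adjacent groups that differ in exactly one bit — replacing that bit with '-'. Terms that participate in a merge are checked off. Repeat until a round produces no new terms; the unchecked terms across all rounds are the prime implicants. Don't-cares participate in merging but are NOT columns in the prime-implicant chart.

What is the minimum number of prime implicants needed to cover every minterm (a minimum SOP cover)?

4

size-2^0 implicants → 0000(✓)  0001(✓)  0100(✓)  0110(✓)  0111(✓)  1000(✓)  1010(✓)  1100(✓)  1101(✓)  1111(✓)
size-2^1 implicants → -000(✓)  -100(✓)  -111  0-00(✓)  000-  01-0  011-  1-00(✓)  10-0  11-1  110-
size-2^2 implicants → --00
Unchecked terms (primes): --00, -111, 000-, 01-0, 011-, 10-0, 11-1, 110-
Minterm coverage:
  m1 ⊆ 000- [E]
  m6 ⊆ 01-0,011-
  m7 ⊆ -111,011-
  m8 ⊆ --00,10-0
  m10 ⊆ 10-0 [E]
  m12 ⊆ --00,110-
E = {000-, 10-0}
Petrick residual → --00, 011-
Cover = c'd' + a'b'c' + a'bc + ab'd'  |cover|=4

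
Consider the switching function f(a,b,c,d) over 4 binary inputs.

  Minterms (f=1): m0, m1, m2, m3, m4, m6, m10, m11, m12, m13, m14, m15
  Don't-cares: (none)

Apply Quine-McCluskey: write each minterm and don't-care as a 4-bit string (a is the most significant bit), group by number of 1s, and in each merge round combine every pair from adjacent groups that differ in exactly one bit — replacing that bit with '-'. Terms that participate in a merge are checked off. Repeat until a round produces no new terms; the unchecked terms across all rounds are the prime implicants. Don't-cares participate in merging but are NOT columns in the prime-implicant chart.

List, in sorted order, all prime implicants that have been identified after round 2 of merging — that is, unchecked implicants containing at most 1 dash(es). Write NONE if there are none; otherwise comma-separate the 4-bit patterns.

NONE

[col 0] 0000*, 0001*, 0010*, 0011*, 0100*, 0110*, 1010*, 1011*, 1100*, 1101*, 1110*, 1111*
[col 1] -010*, -011*, -100*, -110*, 0-00*, 0-10*, 00-0*, 00-1*, 000-*, 001-*, 01-0*, 1-10*, 1-11*, 101-*, 11-0*, 11-1*, 110-*, 111-*
[col 2] --10, -01-, -1-0, 0--0, 00--, 1-1-, 11--
Prime implicants: --10, -01-, -1-0, 0--0, 00--, 1-1-, 11--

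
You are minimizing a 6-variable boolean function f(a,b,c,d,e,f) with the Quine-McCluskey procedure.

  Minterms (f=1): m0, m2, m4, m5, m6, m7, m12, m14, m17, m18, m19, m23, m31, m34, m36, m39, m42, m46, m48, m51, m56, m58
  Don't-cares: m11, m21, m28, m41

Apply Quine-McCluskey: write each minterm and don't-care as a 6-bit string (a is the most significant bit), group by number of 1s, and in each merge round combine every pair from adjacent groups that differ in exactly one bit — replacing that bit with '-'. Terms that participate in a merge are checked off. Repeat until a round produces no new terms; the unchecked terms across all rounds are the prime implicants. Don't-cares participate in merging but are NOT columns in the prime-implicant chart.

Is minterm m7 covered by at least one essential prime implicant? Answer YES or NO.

YES

size-2^0 implicants → 000000(✓)  000010(✓)  000100(✓)  000101(✓)  000110(✓)  000111(✓)  001011  001100(✓)  001110(✓)  010001(✓)  010010(✓)  010011(✓)  010101(✓)  010111(✓)  011100(✓)  011111(✓)  100010(✓)  100100(✓)  100111(✓)  101001  101010(✓)  101110(✓)  110000(✓)  110011(✓)  111000(✓)  111010(✓)
size-2^1 implicants → -00010  -00100  -00111  -01110  -10011  0-0010  0-0101(✓)  0-0111(✓)  0-1100  00-100(✓)  00-110(✓)  000-00(✓)  000-10(✓)  0000-0(✓)  0001-0(✓)  0001-1(✓)  00010-(✓)  00011-(✓)  0011-0(✓)  01-111  010-01(✓)  010-11(✓)  0100-1(✓)  01001-  0101-1(✓)  1-1010  10-010  101-10  11-000  1110-0
size-2^2 implicants → 0-01-1  00-1-0  000--0  0001--  010--1
Unchecked terms (primes): -00010, -00100, -00111, -01110, -10011, 0-0010, 0-01-1, 0-1100, 00-1-0, 000--0, 0001--, 001011, 01-111, 010--1, 01001-, 1-1010, 10-010, 101-10, 101001, 11-000, 1110-0
Minterm coverage:
  m0 ⊆ 000--0 [E]
  m2 ⊆ -00010,0-0010,000--0
  m4 ⊆ -00100,00-1-0,000--0,0001--
  m5 ⊆ 0-01-1,0001--
  m6 ⊆ 00-1-0,000--0,0001--
  m7 ⊆ -00111,0-01-1,0001--
  m12 ⊆ 0-1100,00-1-0
  m14 ⊆ -01110,00-1-0
  m17 ⊆ 010--1 [E]
  m18 ⊆ 0-0010,01001-
  m19 ⊆ -10011,010--1,01001-
  m23 ⊆ 0-01-1,01-111,010--1
  m31 ⊆ 01-111 [E]
  m34 ⊆ -00010,10-010
  m36 ⊆ -00100 [E]
  m39 ⊆ -00111 [E]
  m42 ⊆ 1-1010,10-010,101-10
  m46 ⊆ -01110,101-10
  m48 ⊆ 11-000 [E]
  m51 ⊆ -10011 [E]
  m56 ⊆ 11-000,1110-0
  m58 ⊆ 1-1010,1110-0
E = {-00100, -00111, -10011, 000--0, 01-111, 010--1, 11-000}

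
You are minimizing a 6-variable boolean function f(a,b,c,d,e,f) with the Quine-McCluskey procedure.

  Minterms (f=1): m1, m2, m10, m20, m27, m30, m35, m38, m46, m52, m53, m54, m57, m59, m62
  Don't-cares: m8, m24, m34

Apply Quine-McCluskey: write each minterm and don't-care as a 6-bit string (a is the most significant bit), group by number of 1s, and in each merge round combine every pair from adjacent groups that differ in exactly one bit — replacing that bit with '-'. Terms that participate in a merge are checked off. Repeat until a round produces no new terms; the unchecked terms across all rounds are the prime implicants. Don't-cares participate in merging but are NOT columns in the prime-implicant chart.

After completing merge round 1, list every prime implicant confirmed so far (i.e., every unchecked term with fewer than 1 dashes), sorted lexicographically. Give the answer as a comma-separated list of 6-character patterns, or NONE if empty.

000001

Round 0: 000001 000010✓ 001000✓ 001010✓ 010100✓ 011000✓ 011011✓ 011110✓ 100010✓ 100011✓ 100110✓ 101110✓ 110100✓ 110101✓ 110110✓ 111001✓ 111011✓ 111110✓
Round 1: -00010 -10100 -11011 -11110 0-1000 00-010 0010-0 1-0110✓ 1-1110✓ 10-110✓ 100-10 10001- 11-110✓ 1101-0 11010- 1110-1
Round 2: 1--110
PIs = {-00010, -10100, -11011, -11110, 0-1000, 00-010, 000001, 0010-0, 1--110, 100-10, 10001-, 1101-0, 11010-, 1110-1}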